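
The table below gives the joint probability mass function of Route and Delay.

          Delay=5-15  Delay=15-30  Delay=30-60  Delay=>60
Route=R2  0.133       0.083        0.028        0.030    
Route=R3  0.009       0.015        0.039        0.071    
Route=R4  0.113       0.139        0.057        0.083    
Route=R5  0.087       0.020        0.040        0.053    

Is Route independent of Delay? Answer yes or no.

P(Route=R2) = 0.274 and P(Delay=5-15) = 0.342, so their product is 0.09371, but P(Route=R2, Delay=5-15) = 0.133. Since these differ, Route and Delay are not independent.

no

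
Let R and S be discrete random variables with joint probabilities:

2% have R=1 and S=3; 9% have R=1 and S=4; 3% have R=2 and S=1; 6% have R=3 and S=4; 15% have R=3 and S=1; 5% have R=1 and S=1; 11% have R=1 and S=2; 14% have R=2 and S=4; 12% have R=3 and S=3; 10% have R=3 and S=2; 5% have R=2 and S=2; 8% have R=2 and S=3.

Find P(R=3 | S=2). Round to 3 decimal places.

P(S=2) = 0.11 + 0.05 + 0.10 = 0.26.
P(R=3 | S=2) = 0.10/0.26 = 0.385.

0.385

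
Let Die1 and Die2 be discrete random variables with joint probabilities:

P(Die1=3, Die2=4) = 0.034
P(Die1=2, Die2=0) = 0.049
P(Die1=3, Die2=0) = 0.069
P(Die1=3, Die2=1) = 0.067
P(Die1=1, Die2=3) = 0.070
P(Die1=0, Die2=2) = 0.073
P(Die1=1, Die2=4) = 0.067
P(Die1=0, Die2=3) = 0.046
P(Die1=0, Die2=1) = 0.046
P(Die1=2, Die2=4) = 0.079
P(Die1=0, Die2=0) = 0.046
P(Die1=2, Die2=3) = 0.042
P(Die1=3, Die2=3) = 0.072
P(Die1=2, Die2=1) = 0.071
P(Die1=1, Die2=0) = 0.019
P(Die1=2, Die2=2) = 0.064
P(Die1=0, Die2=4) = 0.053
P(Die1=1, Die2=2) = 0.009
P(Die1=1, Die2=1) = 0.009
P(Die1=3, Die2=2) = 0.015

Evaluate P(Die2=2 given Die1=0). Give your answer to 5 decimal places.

0.27652

P(Die1=0) = 0.046 + 0.046 + 0.073 + 0.046 + 0.053 = 0.264.
P(Die2=2 | Die1=0) = 0.073/0.264 = 0.27652.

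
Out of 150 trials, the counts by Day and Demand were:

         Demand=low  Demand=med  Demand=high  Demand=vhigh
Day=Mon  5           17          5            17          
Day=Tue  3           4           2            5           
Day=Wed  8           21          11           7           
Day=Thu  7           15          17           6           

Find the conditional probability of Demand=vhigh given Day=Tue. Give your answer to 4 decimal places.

Total with Day=Tue: 3 + 4 + 2 + 5 = 14.
P(Demand=vhigh | Day=Tue) = 5/14 = 0.3571.

0.3571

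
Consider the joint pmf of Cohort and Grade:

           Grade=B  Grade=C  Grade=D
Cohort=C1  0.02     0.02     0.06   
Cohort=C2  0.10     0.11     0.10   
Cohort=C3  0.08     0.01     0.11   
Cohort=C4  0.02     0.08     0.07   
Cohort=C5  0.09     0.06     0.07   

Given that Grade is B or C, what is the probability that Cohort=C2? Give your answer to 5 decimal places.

P(Grade=B) = 0.02 + 0.10 + 0.08 + 0.02 + 0.09 = 0.31.
P(Grade=C) = 0.02 + 0.11 + 0.01 + 0.08 + 0.06 = 0.28.
P(Grade ∈ {B, C}) = 0.31 + 0.28 = 0.59; P(Cohort=C2, Grade ∈ {B, C}) = 0.10 + 0.11 = 0.21.
P(Cohort=C2 | Grade ∈ {B, C}) = 0.21/0.59 = 0.35593.

0.35593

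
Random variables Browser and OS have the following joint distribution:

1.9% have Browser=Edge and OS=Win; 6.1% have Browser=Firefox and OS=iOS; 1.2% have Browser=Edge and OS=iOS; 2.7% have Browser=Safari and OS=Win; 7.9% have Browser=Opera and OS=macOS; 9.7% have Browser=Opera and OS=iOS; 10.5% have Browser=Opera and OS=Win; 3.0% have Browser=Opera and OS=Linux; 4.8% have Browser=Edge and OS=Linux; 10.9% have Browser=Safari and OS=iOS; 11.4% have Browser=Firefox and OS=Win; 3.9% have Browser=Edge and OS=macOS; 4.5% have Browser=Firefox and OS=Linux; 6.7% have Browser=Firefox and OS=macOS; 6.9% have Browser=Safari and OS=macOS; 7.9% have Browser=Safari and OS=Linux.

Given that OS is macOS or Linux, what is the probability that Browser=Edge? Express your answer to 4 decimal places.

0.1908

P(OS=macOS) = 0.067 + 0.069 + 0.039 + 0.079 = 0.254.
P(OS=Linux) = 0.045 + 0.079 + 0.048 + 0.030 = 0.202.
P(OS ∈ {macOS, Linux}) = 0.254 + 0.202 = 0.456; P(Browser=Edge, OS ∈ {macOS, Linux}) = 0.039 + 0.048 = 0.087.
P(Browser=Edge | OS ∈ {macOS, Linux}) = 0.087/0.456 = 0.1908.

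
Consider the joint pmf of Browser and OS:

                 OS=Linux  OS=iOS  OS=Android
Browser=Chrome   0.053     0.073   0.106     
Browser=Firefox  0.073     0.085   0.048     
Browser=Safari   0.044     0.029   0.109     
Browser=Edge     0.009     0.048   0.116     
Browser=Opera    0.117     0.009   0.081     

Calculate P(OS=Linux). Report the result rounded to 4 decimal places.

0.2960

P(OS=Linux) = 0.053 + 0.073 + 0.044 + 0.009 + 0.117 = 0.296.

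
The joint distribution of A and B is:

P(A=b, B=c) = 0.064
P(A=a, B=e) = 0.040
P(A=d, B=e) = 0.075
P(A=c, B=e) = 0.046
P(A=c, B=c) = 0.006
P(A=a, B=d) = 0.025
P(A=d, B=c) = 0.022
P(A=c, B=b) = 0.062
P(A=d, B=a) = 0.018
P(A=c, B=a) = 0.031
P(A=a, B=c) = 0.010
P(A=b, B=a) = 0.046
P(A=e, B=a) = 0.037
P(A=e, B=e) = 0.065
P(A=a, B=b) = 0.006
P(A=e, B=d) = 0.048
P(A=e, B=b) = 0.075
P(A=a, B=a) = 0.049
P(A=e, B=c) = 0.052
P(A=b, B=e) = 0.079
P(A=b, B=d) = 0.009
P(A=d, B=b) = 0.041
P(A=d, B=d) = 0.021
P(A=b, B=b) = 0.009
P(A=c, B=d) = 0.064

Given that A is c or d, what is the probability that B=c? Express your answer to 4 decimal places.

0.0725

P(A=c) = 0.031 + 0.062 + 0.006 + 0.064 + 0.046 = 0.209.
P(A=d) = 0.018 + 0.041 + 0.022 + 0.021 + 0.075 = 0.177.
P(A ∈ {c, d}) = 0.209 + 0.177 = 0.386; P(B=c, A ∈ {c, d}) = 0.006 + 0.022 = 0.028.
P(B=c | A ∈ {c, d}) = 0.028/0.386 = 0.0725.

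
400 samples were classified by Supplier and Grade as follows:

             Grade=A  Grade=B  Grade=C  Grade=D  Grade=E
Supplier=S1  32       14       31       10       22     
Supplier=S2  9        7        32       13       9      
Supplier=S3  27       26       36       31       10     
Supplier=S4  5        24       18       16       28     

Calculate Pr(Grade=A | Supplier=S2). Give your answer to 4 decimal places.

Total with Supplier=S2: 9 + 7 + 32 + 13 + 9 = 70.
P(Grade=A | Supplier=S2) = 9/70 = 0.1286.

0.1286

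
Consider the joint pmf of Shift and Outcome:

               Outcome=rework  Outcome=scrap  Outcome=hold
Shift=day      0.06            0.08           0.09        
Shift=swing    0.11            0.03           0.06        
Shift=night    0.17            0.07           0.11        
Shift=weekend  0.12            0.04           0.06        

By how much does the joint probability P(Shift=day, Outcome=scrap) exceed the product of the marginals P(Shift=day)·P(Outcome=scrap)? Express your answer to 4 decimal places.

P(Shift=day) = 0.06 + 0.08 + 0.09 = 0.23.
P(Outcome=scrap) = 0.08 + 0.03 + 0.07 + 0.04 = 0.22.
P(Shift=day, Outcome=scrap) − P(Shift=day)P(Outcome=scrap) = 0.08 − 0.23×0.22 = 0.0294.

0.0294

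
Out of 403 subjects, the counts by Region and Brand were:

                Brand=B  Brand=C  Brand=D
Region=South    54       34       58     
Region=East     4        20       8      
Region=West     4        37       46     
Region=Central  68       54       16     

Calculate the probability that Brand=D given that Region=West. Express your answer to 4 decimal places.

Total with Region=West: 4 + 37 + 46 = 87.
P(Brand=D | Region=West) = 46/87 = 0.5287.

0.5287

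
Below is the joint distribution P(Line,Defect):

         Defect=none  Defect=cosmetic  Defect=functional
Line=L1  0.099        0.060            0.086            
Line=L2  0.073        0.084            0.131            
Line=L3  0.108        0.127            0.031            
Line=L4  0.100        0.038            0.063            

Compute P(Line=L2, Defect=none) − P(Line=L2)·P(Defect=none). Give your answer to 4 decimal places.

P(Line=L2) = 0.073 + 0.084 + 0.131 = 0.288.
P(Defect=none) = 0.099 + 0.073 + 0.108 + 0.100 = 0.380.
P(Line=L2, Defect=none) − P(Line=L2)P(Defect=none) = 0.073 − 0.288×0.380 = -0.0364.

-0.0364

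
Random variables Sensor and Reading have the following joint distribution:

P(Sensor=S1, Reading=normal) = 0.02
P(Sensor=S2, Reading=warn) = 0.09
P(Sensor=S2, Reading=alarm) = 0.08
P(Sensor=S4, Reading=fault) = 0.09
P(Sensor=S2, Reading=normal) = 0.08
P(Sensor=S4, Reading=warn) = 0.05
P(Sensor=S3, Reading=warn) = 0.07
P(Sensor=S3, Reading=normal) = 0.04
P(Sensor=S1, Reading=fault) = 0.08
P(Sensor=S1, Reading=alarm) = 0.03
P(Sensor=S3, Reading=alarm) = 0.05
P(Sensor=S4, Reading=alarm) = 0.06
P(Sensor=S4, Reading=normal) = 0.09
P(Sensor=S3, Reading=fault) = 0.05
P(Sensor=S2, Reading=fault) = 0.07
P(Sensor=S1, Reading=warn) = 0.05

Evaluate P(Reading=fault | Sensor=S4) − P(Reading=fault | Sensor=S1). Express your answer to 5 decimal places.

P(Sensor=S4) = 0.09 + 0.05 + 0.06 + 0.09 = 0.29; P(Reading=fault | Sensor=S4) = 0.09/0.29 = 0.310345.
P(Sensor=S1) = 0.02 + 0.05 + 0.03 + 0.08 = 0.18; P(Reading=fault | Sensor=S1) = 0.08/0.18 = 0.444444.
Difference = -0.13410.

-0.13410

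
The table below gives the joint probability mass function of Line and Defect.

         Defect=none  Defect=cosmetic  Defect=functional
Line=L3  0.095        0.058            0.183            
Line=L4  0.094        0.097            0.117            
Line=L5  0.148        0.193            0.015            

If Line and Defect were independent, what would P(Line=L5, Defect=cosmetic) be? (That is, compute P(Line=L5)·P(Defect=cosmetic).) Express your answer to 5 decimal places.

P(Line=L5) = 0.148 + 0.193 + 0.015 = 0.356.
P(Defect=cosmetic) = 0.058 + 0.097 + 0.193 = 0.348.
Product: 0.356 × 0.348 = 0.12389.

0.12389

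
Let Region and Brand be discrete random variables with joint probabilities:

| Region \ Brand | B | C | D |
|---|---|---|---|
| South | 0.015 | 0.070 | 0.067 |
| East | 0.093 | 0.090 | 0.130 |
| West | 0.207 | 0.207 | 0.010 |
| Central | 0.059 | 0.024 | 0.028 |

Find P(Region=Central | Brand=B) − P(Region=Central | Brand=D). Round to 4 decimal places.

0.0386

P(Brand=B) = 0.015 + 0.093 + 0.207 + 0.059 = 0.374; P(Region=Central | Brand=B) = 0.059/0.374 = 0.15775.
P(Brand=D) = 0.067 + 0.130 + 0.010 + 0.028 = 0.235; P(Region=Central | Brand=D) = 0.028/0.235 = 0.11915.
Difference = 0.0386.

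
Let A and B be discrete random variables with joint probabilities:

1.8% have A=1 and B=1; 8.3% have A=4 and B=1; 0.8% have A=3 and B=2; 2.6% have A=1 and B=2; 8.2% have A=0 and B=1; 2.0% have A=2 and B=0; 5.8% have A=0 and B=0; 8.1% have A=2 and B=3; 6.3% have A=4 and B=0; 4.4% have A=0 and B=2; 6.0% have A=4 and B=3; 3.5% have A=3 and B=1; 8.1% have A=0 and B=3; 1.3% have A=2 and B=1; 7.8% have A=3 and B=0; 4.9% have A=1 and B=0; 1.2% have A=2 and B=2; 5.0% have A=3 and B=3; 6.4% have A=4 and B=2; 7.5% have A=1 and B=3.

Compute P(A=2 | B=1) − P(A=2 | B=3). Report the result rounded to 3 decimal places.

P(B=1) = 0.082 + 0.018 + 0.013 + 0.035 + 0.083 = 0.231; P(A=2 | B=1) = 0.013/0.231 = 0.0563.
P(B=3) = 0.081 + 0.075 + 0.081 + 0.050 + 0.060 = 0.347; P(A=2 | B=3) = 0.081/0.347 = 0.2334.
Difference = -0.177.

-0.177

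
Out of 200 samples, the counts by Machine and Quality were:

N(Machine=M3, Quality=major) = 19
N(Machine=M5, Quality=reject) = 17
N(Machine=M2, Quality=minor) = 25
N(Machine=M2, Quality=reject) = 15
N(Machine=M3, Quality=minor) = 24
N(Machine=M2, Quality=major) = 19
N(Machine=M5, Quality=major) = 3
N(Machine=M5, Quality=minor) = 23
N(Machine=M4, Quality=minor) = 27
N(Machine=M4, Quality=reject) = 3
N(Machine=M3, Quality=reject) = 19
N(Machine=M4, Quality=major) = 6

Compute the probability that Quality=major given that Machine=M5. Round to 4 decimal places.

0.0698

Total with Machine=M5: 23 + 3 + 17 = 43.
P(Quality=major | Machine=M5) = 3/43 = 0.0698.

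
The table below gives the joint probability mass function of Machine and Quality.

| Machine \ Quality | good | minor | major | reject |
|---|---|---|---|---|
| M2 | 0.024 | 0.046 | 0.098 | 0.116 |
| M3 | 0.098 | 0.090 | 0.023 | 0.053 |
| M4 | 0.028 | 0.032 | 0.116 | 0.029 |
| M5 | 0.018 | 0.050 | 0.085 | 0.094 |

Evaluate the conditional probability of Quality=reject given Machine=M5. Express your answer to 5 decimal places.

P(Machine=M5) = 0.018 + 0.050 + 0.085 + 0.094 = 0.247.
P(Quality=reject | Machine=M5) = 0.094/0.247 = 0.38057.

0.38057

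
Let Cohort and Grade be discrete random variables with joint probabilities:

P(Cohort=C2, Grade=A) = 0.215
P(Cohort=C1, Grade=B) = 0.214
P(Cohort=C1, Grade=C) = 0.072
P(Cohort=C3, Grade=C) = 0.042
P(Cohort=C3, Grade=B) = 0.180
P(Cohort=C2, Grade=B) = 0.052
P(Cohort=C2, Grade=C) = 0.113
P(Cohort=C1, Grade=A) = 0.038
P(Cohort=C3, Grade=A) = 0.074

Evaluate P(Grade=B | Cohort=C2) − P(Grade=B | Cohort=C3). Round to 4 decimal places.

-0.4713

P(Cohort=C2) = 0.215 + 0.052 + 0.113 = 0.380; P(Grade=B | Cohort=C2) = 0.052/0.380 = 0.13684.
P(Cohort=C3) = 0.074 + 0.180 + 0.042 = 0.296; P(Grade=B | Cohort=C3) = 0.180/0.296 = 0.60811.
Difference = -0.4713.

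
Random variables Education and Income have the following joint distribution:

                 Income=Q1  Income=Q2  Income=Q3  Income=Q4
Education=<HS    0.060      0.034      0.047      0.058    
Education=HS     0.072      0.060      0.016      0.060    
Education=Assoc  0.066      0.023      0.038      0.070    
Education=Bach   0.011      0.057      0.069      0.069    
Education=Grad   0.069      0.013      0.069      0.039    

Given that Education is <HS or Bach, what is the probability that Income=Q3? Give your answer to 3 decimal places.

P(Education=<HS) = 0.060 + 0.034 + 0.047 + 0.058 = 0.199.
P(Education=Bach) = 0.011 + 0.057 + 0.069 + 0.069 = 0.206.
P(Education ∈ {<HS, Bach}) = 0.199 + 0.206 = 0.405; P(Income=Q3, Education ∈ {<HS, Bach}) = 0.047 + 0.069 = 0.116.
P(Income=Q3 | Education ∈ {<HS, Bach}) = 0.116/0.405 = 0.286.

0.286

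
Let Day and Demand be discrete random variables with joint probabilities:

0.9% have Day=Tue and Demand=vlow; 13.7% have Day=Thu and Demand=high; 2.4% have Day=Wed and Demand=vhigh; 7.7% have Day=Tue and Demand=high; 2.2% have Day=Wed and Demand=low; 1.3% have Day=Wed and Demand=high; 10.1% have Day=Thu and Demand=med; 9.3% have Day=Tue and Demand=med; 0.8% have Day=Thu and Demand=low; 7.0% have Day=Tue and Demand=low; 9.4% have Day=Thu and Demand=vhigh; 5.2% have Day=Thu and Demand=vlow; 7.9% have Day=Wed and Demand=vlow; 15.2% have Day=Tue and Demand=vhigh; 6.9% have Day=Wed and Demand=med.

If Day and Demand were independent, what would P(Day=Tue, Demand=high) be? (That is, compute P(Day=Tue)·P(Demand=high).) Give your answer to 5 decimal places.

0.09103

P(Day=Tue) = 0.009 + 0.070 + 0.093 + 0.077 + 0.152 = 0.401.
P(Demand=high) = 0.077 + 0.013 + 0.137 = 0.227.
Product: 0.401 × 0.227 = 0.09103.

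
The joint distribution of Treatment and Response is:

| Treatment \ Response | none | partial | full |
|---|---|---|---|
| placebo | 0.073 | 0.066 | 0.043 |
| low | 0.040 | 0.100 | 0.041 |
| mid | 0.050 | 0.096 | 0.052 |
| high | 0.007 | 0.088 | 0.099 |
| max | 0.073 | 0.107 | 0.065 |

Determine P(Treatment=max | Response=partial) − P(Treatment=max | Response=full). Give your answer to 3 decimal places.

P(Response=partial) = 0.066 + 0.100 + 0.096 + 0.088 + 0.107 = 0.457; P(Treatment=max | Response=partial) = 0.107/0.457 = 0.2341.
P(Response=full) = 0.043 + 0.041 + 0.052 + 0.099 + 0.065 = 0.300; P(Treatment=max | Response=full) = 0.065/0.300 = 0.2167.
Difference = 0.017.

0.017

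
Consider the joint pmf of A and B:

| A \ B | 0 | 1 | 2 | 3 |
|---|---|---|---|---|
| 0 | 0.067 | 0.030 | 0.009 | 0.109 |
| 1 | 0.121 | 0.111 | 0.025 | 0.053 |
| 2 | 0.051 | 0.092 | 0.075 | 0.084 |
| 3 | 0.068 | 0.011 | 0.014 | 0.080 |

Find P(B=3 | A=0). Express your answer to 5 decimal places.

P(A=0) = 0.067 + 0.030 + 0.009 + 0.109 = 0.215.
P(B=3 | A=0) = 0.109/0.215 = 0.50698.

0.50698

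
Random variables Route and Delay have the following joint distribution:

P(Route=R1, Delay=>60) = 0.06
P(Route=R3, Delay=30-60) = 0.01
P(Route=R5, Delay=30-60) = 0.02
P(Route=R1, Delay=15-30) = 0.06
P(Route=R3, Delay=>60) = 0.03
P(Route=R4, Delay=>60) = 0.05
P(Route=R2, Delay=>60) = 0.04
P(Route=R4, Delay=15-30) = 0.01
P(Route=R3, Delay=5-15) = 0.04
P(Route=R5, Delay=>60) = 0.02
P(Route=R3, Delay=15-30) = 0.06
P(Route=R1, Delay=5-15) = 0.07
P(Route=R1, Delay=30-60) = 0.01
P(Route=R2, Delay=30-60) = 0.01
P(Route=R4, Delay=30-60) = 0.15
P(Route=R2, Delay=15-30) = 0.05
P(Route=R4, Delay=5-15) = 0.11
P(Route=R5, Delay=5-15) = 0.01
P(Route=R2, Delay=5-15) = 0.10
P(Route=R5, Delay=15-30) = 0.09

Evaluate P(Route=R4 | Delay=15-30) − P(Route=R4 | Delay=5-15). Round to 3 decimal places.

P(Delay=15-30) = 0.06 + 0.05 + 0.06 + 0.01 + 0.09 = 0.27; P(Route=R4 | Delay=15-30) = 0.01/0.27 = 0.0370.
P(Delay=5-15) = 0.07 + 0.10 + 0.04 + 0.11 + 0.01 = 0.33; P(Route=R4 | Delay=5-15) = 0.11/0.33 = 0.3333.
Difference = -0.296.

-0.296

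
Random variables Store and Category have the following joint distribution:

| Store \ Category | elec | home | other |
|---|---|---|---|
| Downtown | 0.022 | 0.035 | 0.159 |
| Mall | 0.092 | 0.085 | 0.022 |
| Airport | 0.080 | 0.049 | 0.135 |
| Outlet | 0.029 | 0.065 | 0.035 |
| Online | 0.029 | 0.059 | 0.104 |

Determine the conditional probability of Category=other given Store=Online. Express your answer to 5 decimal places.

P(Store=Online) = 0.029 + 0.059 + 0.104 = 0.192.
P(Category=other | Store=Online) = 0.104/0.192 = 0.54167.

0.54167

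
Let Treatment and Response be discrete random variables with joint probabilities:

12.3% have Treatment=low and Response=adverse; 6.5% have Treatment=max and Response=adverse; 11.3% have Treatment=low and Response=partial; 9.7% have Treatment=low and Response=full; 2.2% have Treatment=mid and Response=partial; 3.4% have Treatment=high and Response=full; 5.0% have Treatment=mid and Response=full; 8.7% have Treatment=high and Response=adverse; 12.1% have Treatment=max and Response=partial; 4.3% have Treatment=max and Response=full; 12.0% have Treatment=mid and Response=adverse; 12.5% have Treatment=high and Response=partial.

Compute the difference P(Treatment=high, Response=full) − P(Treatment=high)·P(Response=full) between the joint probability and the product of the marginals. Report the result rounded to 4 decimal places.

-0.0211

P(Treatment=high) = 0.125 + 0.034 + 0.087 = 0.246.
P(Response=full) = 0.097 + 0.050 + 0.034 + 0.043 = 0.224.
P(Treatment=high, Response=full) − P(Treatment=high)P(Response=full) = 0.034 − 0.246×0.224 = -0.0211.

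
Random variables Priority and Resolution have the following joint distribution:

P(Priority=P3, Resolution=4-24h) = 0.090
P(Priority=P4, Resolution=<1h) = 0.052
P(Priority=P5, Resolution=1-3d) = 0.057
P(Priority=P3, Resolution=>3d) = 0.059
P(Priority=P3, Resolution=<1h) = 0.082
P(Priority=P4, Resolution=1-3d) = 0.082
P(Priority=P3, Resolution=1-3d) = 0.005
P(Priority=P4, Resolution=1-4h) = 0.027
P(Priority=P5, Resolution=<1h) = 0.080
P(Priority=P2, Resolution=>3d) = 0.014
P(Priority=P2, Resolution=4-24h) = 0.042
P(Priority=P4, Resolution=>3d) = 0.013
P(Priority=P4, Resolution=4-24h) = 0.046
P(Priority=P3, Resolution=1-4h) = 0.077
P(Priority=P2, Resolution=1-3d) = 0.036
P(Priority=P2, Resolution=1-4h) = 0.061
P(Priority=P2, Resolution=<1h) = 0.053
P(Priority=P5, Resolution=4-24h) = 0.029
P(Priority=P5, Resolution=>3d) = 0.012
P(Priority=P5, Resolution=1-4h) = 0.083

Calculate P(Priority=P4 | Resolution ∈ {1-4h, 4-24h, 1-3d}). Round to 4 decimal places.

0.2441

P(Resolution=1-4h) = 0.061 + 0.077 + 0.027 + 0.083 = 0.248.
P(Resolution=4-24h) = 0.042 + 0.090 + 0.046 + 0.029 = 0.207.
P(Resolution=1-3d) = 0.036 + 0.005 + 0.082 + 0.057 = 0.180.
P(Resolution ∈ {1-4h, 4-24h, 1-3d}) = 0.248 + 0.207 + 0.180 = 0.635; P(Priority=P4, Resolution ∈ {1-4h, 4-24h, 1-3d}) = 0.027 + 0.046 + 0.082 = 0.155.
P(Priority=P4 | Resolution ∈ {1-4h, 4-24h, 1-3d}) = 0.155/0.635 = 0.2441.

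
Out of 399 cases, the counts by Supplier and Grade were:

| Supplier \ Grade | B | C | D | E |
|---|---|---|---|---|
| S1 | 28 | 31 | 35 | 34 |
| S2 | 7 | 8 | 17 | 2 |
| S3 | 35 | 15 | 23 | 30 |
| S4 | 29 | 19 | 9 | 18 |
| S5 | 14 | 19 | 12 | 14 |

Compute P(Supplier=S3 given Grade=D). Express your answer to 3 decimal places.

Total with Grade=D: 35 + 17 + 23 + 9 + 12 = 96.
P(Supplier=S3 | Grade=D) = 23/96 = 0.240.

0.240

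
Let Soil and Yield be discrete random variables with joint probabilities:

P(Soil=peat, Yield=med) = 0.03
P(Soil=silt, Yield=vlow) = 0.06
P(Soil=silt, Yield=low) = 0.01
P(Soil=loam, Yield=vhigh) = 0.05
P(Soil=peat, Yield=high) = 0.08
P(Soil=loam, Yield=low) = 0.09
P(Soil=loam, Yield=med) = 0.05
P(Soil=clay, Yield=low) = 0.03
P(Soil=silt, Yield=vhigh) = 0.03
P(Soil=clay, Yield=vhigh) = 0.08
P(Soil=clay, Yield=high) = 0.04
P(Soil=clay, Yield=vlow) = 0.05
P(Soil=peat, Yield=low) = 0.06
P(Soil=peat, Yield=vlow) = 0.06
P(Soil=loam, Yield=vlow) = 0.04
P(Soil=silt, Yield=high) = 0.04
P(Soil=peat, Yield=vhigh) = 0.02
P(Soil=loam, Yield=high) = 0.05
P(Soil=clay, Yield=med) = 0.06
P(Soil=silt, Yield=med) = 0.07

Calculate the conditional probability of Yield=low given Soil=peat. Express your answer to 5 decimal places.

0.24000

P(Soil=peat) = 0.06 + 0.06 + 0.03 + 0.08 + 0.02 = 0.25.
P(Yield=low | Soil=peat) = 0.06/0.25 = 0.24000.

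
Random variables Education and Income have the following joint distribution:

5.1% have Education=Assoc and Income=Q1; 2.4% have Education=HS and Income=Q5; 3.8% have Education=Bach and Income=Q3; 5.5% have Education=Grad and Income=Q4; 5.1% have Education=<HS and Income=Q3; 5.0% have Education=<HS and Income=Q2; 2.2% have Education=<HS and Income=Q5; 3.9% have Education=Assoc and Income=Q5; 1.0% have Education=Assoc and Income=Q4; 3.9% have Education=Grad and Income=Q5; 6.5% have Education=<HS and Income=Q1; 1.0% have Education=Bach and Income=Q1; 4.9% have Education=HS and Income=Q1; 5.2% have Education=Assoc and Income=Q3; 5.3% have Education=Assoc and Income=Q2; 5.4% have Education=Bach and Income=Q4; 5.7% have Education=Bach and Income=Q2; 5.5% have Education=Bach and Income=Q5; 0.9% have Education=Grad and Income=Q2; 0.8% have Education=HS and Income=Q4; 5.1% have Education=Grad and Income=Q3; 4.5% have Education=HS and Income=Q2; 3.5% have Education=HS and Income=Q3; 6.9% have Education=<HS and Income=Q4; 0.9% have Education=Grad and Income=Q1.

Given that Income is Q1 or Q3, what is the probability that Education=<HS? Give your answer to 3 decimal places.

P(Income=Q1) = 0.065 + 0.049 + 0.051 + 0.010 + 0.009 = 0.184.
P(Income=Q3) = 0.051 + 0.035 + 0.052 + 0.038 + 0.051 = 0.227.
P(Income ∈ {Q1, Q3}) = 0.184 + 0.227 = 0.411; P(Education=<HS, Income ∈ {Q1, Q3}) = 0.065 + 0.051 = 0.116.
P(Education=<HS | Income ∈ {Q1, Q3}) = 0.116/0.411 = 0.282.

0.282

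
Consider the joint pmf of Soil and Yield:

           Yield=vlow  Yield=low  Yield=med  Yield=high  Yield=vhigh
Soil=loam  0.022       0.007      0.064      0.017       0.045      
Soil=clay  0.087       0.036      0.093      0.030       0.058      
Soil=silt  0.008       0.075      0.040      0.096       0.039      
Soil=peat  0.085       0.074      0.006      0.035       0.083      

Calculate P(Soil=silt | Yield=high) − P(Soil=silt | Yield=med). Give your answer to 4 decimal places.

P(Yield=high) = 0.017 + 0.030 + 0.096 + 0.035 = 0.178; P(Soil=silt | Yield=high) = 0.096/0.178 = 0.53933.
P(Yield=med) = 0.064 + 0.093 + 0.040 + 0.006 = 0.203; P(Soil=silt | Yield=med) = 0.040/0.203 = 0.19704.
Difference = 0.3423.

0.3423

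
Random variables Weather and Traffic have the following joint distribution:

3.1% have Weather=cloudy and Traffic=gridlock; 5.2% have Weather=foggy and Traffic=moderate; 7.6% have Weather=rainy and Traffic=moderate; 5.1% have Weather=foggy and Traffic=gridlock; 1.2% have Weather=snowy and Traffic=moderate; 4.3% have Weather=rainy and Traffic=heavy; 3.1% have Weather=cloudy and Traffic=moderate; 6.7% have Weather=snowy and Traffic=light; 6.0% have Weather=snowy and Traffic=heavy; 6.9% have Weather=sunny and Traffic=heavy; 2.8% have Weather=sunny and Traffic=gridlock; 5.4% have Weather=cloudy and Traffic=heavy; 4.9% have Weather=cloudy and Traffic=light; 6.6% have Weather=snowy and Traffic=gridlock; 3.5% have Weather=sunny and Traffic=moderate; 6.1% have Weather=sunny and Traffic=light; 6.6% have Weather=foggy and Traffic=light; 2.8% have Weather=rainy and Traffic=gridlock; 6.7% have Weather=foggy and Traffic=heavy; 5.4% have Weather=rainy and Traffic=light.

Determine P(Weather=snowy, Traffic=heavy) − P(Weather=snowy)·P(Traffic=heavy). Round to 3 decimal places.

-0.000

P(Weather=snowy) = 0.067 + 0.012 + 0.060 + 0.066 = 0.205.
P(Traffic=heavy) = 0.069 + 0.054 + 0.043 + 0.060 + 0.067 = 0.293.
P(Weather=snowy, Traffic=heavy) − P(Weather=snowy)P(Traffic=heavy) = 0.060 − 0.205×0.293 = -0.000.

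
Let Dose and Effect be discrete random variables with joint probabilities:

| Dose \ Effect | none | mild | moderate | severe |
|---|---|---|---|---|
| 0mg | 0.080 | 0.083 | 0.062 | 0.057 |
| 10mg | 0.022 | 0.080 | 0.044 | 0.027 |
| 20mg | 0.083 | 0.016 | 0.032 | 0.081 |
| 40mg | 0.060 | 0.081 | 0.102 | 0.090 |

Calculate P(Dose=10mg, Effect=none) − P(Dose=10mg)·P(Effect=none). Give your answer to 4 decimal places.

-0.0204

P(Dose=10mg) = 0.022 + 0.080 + 0.044 + 0.027 = 0.173.
P(Effect=none) = 0.080 + 0.022 + 0.083 + 0.060 = 0.245.
P(Dose=10mg, Effect=none) − P(Dose=10mg)P(Effect=none) = 0.022 − 0.173×0.245 = -0.0204.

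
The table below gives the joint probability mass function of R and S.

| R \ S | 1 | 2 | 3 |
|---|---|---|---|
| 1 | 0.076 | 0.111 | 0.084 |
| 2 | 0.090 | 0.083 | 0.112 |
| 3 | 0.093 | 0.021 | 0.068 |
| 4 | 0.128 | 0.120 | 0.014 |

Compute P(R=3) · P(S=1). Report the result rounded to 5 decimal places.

0.07043

P(R=3) = 0.093 + 0.021 + 0.068 = 0.182.
P(S=1) = 0.076 + 0.090 + 0.093 + 0.128 = 0.387.
Product: 0.182 × 0.387 = 0.07043.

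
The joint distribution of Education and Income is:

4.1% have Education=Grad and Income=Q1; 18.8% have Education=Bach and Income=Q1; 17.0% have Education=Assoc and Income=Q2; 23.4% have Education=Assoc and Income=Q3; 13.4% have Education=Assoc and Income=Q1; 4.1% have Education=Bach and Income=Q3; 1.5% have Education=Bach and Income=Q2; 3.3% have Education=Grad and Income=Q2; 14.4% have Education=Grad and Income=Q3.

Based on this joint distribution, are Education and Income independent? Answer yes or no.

no

P(Education=Bach) = 0.244 and P(Income=Q1) = 0.363, so their product is 0.08857, but P(Education=Bach, Income=Q1) = 0.188. Since these differ, Education and Income are not independent.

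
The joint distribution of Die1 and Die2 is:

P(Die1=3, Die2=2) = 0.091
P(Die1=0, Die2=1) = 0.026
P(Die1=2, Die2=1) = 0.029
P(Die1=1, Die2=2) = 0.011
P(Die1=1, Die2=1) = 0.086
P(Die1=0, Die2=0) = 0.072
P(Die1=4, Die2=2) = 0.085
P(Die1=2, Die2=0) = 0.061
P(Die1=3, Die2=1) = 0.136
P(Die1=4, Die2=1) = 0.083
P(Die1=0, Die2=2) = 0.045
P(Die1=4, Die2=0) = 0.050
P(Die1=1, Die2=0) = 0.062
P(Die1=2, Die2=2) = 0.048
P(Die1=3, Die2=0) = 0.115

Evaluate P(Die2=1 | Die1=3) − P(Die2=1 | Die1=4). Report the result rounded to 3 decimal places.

P(Die1=3) = 0.115 + 0.136 + 0.091 = 0.342; P(Die2=1 | Die1=3) = 0.136/0.342 = 0.3977.
P(Die1=4) = 0.050 + 0.083 + 0.085 = 0.218; P(Die2=1 | Die1=4) = 0.083/0.218 = 0.3807.
Difference = 0.017.

0.017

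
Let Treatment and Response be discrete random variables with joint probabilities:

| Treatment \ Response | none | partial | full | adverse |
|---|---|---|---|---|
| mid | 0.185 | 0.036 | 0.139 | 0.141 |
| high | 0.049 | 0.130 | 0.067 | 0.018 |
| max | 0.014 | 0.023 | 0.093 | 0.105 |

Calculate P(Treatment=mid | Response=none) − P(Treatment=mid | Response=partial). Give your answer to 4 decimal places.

0.5555

P(Response=none) = 0.185 + 0.049 + 0.014 = 0.248; P(Treatment=mid | Response=none) = 0.185/0.248 = 0.74597.
P(Response=partial) = 0.036 + 0.130 + 0.023 = 0.189; P(Treatment=mid | Response=partial) = 0.036/0.189 = 0.19048.
Difference = 0.5555.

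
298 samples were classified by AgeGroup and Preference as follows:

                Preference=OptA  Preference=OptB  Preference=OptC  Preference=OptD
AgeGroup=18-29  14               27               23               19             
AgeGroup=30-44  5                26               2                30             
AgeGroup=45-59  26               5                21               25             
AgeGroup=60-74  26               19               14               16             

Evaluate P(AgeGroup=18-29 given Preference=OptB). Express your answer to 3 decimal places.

Total with Preference=OptB: 27 + 26 + 5 + 19 = 77.
P(AgeGroup=18-29 | Preference=OptB) = 27/77 = 0.351.

0.351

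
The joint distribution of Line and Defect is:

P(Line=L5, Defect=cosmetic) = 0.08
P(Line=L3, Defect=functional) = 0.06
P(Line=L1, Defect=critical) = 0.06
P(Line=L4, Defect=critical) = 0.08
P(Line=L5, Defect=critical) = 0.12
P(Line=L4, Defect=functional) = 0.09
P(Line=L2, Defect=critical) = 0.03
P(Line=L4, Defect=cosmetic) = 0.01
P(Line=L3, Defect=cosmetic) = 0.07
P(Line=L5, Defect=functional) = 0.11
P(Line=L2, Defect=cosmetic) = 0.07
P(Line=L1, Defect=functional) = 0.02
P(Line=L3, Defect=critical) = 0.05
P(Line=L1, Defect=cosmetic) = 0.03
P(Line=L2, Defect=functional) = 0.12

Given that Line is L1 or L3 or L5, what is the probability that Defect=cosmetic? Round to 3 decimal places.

P(Line=L1) = 0.03 + 0.02 + 0.06 = 0.11.
P(Line=L3) = 0.07 + 0.06 + 0.05 = 0.18.
P(Line=L5) = 0.08 + 0.11 + 0.12 = 0.31.
P(Line ∈ {L1, L3, L5}) = 0.11 + 0.18 + 0.31 = 0.60; P(Defect=cosmetic, Line ∈ {L1, L3, L5}) = 0.03 + 0.07 + 0.08 = 0.18.
P(Defect=cosmetic | Line ∈ {L1, L3, L5}) = 0.18/0.60 = 0.300.

0.300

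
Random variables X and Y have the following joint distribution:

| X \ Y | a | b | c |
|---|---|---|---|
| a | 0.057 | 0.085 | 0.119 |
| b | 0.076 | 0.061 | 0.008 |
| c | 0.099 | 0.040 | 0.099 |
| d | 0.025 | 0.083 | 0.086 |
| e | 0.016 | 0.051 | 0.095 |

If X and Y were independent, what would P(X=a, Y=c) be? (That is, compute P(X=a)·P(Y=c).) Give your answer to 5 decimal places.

P(X=a) = 0.057 + 0.085 + 0.119 = 0.261.
P(Y=c) = 0.119 + 0.008 + 0.099 + 0.086 + 0.095 = 0.407.
Product: 0.261 × 0.407 = 0.10623.

0.10623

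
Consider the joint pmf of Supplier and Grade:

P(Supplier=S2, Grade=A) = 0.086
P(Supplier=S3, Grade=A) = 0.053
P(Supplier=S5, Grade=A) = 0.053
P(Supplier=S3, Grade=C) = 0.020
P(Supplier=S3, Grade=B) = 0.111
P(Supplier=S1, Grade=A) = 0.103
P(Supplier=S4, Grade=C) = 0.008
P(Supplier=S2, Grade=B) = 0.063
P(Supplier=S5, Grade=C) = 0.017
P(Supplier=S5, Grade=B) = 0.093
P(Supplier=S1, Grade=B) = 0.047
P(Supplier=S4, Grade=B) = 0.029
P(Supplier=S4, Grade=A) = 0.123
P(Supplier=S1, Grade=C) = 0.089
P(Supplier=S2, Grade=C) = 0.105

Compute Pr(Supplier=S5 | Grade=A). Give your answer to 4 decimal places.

P(Grade=A) = 0.103 + 0.086 + 0.053 + 0.123 + 0.053 = 0.418.
P(Supplier=S5 | Grade=A) = 0.053/0.418 = 0.1268.

0.1268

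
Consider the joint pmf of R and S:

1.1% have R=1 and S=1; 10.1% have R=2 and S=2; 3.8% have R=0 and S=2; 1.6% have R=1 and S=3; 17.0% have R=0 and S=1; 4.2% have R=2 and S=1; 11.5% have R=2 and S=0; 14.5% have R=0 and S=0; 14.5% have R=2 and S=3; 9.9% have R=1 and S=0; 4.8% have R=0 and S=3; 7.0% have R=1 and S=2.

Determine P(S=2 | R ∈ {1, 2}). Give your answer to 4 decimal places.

P(R=1) = 0.099 + 0.011 + 0.070 + 0.016 = 0.196.
P(R=2) = 0.115 + 0.042 + 0.101 + 0.145 = 0.403.
P(R ∈ {1, 2}) = 0.196 + 0.403 = 0.599; P(S=2, R ∈ {1, 2}) = 0.070 + 0.101 = 0.171.
P(S=2 | R ∈ {1, 2}) = 0.171/0.599 = 0.2855.

0.2855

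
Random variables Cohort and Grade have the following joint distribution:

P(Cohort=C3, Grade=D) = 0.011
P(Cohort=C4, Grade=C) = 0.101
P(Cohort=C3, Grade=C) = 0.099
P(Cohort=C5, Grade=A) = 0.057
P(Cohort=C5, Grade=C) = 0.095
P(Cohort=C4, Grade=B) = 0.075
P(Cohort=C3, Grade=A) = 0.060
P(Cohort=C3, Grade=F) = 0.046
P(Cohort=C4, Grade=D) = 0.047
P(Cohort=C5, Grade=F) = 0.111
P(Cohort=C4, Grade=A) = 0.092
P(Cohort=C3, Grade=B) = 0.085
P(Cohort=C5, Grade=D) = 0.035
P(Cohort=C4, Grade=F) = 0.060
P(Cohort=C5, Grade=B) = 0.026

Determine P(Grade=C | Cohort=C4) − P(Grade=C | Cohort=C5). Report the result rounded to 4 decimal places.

P(Cohort=C4) = 0.092 + 0.075 + 0.101 + 0.047 + 0.060 = 0.375; P(Grade=C | Cohort=C4) = 0.101/0.375 = 0.26933.
P(Cohort=C5) = 0.057 + 0.026 + 0.095 + 0.035 + 0.111 = 0.324; P(Grade=C | Cohort=C5) = 0.095/0.324 = 0.29321.
Difference = -0.0239.

-0.0239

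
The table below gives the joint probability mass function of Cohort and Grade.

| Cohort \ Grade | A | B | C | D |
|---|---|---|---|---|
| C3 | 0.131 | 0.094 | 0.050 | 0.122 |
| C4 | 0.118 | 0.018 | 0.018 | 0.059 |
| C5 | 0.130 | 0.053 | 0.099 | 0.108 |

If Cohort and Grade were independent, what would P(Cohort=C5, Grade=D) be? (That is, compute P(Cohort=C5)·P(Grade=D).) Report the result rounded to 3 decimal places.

P(Cohort=C5) = 0.130 + 0.053 + 0.099 + 0.108 = 0.390.
P(Grade=D) = 0.122 + 0.059 + 0.108 = 0.289.
Product: 0.390 × 0.289 = 0.113.

0.113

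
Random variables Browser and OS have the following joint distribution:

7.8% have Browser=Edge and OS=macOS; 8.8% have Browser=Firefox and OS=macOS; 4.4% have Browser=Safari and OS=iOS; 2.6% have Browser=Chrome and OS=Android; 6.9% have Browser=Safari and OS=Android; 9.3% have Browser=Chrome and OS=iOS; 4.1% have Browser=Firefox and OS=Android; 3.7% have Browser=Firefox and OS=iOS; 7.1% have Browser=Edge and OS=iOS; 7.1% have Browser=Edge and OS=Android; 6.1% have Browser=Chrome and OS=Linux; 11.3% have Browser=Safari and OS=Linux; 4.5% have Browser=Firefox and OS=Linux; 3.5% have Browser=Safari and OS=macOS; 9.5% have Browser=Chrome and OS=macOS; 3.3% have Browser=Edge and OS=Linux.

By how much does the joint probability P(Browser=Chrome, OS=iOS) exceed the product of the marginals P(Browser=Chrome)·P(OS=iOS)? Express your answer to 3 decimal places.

P(Browser=Chrome) = 0.095 + 0.061 + 0.093 + 0.026 = 0.275.
P(OS=iOS) = 0.093 + 0.037 + 0.044 + 0.071 = 0.245.
P(Browser=Chrome, OS=iOS) − P(Browser=Chrome)P(OS=iOS) = 0.093 − 0.275×0.245 = 0.026.

0.026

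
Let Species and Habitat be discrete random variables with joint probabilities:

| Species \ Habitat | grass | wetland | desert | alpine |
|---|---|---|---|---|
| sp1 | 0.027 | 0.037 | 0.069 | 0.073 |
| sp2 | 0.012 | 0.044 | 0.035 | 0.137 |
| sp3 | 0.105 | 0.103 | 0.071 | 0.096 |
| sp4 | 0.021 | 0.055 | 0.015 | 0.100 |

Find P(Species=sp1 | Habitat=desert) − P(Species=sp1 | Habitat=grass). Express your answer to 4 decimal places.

P(Habitat=desert) = 0.069 + 0.035 + 0.071 + 0.015 = 0.190; P(Species=sp1 | Habitat=desert) = 0.069/0.190 = 0.36316.
P(Habitat=grass) = 0.027 + 0.012 + 0.105 + 0.021 = 0.165; P(Species=sp1 | Habitat=grass) = 0.027/0.165 = 0.16364.
Difference = 0.1995.

0.1995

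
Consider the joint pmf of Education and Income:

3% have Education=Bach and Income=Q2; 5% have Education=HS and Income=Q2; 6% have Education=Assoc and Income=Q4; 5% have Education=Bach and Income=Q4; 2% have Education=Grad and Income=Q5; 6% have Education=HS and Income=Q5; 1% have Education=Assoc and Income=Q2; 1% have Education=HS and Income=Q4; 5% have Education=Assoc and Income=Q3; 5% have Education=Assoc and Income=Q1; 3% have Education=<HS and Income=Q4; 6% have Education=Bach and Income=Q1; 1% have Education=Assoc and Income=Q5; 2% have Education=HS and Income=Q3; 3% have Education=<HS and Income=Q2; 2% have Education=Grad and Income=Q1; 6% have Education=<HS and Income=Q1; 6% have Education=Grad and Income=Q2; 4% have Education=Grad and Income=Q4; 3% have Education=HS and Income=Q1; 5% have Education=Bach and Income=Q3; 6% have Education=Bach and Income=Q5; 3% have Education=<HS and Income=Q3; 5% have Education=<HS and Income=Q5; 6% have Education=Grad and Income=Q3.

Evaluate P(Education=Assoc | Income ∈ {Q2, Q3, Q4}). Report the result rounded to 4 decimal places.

P(Income=Q2) = 0.03 + 0.05 + 0.01 + 0.03 + 0.06 = 0.18.
P(Income=Q3) = 0.03 + 0.02 + 0.05 + 0.05 + 0.06 = 0.21.
P(Income=Q4) = 0.03 + 0.01 + 0.06 + 0.05 + 0.04 = 0.19.
P(Income ∈ {Q2, Q3, Q4}) = 0.18 + 0.21 + 0.19 = 0.58; P(Education=Assoc, Income ∈ {Q2, Q3, Q4}) = 0.01 + 0.05 + 0.06 = 0.12.
P(Education=Assoc | Income ∈ {Q2, Q3, Q4}) = 0.12/0.58 = 0.2069.

0.2069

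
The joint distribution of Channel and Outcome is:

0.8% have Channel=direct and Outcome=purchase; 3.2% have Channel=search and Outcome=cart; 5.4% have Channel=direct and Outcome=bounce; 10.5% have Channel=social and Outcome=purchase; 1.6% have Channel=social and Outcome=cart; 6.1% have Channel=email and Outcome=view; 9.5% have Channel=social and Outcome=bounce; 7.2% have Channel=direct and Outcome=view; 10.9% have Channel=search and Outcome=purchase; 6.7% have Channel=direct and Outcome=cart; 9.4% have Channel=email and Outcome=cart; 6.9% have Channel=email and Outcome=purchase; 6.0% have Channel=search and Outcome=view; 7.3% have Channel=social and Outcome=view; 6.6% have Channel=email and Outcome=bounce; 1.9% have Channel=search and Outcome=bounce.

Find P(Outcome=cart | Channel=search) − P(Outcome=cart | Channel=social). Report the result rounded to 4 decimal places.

0.0901

P(Channel=search) = 0.019 + 0.060 + 0.032 + 0.109 = 0.220; P(Outcome=cart | Channel=search) = 0.032/0.220 = 0.14545.
P(Channel=social) = 0.095 + 0.073 + 0.016 + 0.105 = 0.289; P(Outcome=cart | Channel=social) = 0.016/0.289 = 0.05536.
Difference = 0.0901.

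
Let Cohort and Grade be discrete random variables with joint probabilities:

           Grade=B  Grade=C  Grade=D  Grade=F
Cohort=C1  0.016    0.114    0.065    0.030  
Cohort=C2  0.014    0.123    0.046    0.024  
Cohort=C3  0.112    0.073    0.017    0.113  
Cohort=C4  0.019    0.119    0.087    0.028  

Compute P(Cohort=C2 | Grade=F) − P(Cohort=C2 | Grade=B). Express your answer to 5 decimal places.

0.03612

P(Grade=F) = 0.030 + 0.024 + 0.113 + 0.028 = 0.195; P(Cohort=C2 | Grade=F) = 0.024/0.195 = 0.123077.
P(Grade=B) = 0.016 + 0.014 + 0.112 + 0.019 = 0.161; P(Cohort=C2 | Grade=B) = 0.014/0.161 = 0.086957.
Difference = 0.03612.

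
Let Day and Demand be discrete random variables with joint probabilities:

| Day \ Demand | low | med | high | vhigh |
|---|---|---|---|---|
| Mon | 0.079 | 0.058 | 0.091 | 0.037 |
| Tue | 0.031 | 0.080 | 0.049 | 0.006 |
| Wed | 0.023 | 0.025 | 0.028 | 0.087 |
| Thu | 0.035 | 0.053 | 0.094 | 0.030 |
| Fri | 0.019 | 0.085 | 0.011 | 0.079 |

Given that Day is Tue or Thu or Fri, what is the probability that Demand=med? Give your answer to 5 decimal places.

0.38112

P(Day=Tue) = 0.031 + 0.080 + 0.049 + 0.006 = 0.166.
P(Day=Thu) = 0.035 + 0.053 + 0.094 + 0.030 = 0.212.
P(Day=Fri) = 0.019 + 0.085 + 0.011 + 0.079 = 0.194.
P(Day ∈ {Tue, Thu, Fri}) = 0.166 + 0.212 + 0.194 = 0.572; P(Demand=med, Day ∈ {Tue, Thu, Fri}) = 0.080 + 0.053 + 0.085 = 0.218.
P(Demand=med | Day ∈ {Tue, Thu, Fri}) = 0.218/0.572 = 0.38112.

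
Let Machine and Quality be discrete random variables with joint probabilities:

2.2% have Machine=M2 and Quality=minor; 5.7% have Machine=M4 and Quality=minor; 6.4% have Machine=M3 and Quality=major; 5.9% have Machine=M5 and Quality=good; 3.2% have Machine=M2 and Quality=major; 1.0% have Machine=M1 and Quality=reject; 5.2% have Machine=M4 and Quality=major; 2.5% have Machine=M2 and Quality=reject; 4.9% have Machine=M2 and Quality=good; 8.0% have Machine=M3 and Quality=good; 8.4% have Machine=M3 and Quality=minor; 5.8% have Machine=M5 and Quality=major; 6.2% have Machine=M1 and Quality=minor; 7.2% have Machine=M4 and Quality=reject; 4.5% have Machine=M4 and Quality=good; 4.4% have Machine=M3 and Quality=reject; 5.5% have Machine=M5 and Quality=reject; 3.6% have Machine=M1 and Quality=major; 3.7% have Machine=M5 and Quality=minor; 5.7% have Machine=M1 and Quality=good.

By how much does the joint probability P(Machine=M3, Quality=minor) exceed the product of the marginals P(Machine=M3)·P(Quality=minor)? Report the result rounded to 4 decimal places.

P(Machine=M3) = 0.080 + 0.084 + 0.064 + 0.044 = 0.272.
P(Quality=minor) = 0.062 + 0.022 + 0.084 + 0.057 + 0.037 = 0.262.
P(Machine=M3, Quality=minor) − P(Machine=M3)P(Quality=minor) = 0.084 − 0.272×0.262 = 0.0127.

0.0127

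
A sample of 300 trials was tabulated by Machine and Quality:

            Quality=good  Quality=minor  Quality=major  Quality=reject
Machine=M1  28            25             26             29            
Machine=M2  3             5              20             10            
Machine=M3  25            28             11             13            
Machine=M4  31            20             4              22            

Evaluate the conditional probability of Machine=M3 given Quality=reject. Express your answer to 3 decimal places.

Total with Quality=reject: 29 + 10 + 13 + 22 = 74.
P(Machine=M3 | Quality=reject) = 13/74 = 0.176.

0.176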